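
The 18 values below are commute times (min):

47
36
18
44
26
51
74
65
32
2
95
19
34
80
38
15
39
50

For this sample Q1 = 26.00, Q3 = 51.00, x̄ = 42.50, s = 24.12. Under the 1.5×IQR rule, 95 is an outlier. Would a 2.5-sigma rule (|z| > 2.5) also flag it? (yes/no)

z = (95 − 42.50) / 24.12 = 2.18.
|z| = 2.18 ≤ 2.5.

no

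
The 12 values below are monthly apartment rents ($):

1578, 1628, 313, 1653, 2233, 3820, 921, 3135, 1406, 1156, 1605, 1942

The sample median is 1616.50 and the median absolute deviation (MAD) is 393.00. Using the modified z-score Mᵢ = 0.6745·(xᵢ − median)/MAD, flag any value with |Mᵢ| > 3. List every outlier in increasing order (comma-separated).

3820

|Mᵢ| > 3 ⇔ |xᵢ − 1616.50| > 3·393.00/0.6745 = 1747.96.
So outliers lie outside [-131.46, 3364.46].
3820: M = 3.78 → outlier.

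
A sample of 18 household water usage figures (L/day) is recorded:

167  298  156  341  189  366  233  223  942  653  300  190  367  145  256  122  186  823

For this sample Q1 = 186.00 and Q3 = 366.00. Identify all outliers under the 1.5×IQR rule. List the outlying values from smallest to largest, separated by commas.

IQR = Q3 − Q1 = 366.00 − 186.00 = 180.00.
Lower fence = Q1 − 1.5·IQR = 186.00 − 270.00 = -84.00.
Upper fence = Q3 + 1.5·IQR = 366.00 + 270.00 = 636.00.
653 > 636.00 → outlier.
823 > 636.00 → outlier.
942 > 636.00 → outlier.
All remaining values lie within [-84.00, 636.00].

653, 823, 942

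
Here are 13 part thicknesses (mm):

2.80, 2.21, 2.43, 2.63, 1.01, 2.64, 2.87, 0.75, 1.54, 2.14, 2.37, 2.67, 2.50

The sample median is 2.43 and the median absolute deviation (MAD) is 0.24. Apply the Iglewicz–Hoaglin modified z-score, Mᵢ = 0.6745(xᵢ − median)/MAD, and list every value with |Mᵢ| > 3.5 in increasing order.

|Mᵢ| > 3.5 ⇔ |xᵢ − 2.43| > 3.5·0.24/0.6745 = 1.25.
So outliers lie outside [1.18, 3.68].
0.75: M = -4.72 → outlier.
1.01: M = -3.99 → outlier.

0.75, 1.01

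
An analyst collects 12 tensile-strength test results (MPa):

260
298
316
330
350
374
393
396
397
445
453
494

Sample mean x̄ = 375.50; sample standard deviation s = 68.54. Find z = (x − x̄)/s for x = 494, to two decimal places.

z = (494 − 375.50) / 68.54 = 1.73.

1.73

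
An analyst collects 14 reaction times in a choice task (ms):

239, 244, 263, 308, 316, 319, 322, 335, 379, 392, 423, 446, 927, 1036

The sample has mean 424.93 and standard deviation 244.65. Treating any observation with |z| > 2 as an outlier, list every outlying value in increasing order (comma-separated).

927, 1036

Cutoffs at x̄ ± 2s: 424.93 ± 2·244.65 = [-64.37, 914.23].
927: z = 2.05, |z| > 2 → outlier.
1036: z = 2.50, |z| > 2 → outlier.
Every other value lies within [-64.37, 914.23].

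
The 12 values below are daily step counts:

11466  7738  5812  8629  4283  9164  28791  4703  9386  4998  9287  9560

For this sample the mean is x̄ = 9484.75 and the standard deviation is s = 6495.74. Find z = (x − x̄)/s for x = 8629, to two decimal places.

-0.13

z = (8629 − 9484.75) / 6495.74 = -0.13.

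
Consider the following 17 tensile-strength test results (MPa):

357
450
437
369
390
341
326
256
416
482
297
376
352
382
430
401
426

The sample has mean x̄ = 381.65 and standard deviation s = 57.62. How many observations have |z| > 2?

1

Cutoffs: x̄ ± 2s = [266.41, 496.89].
Outside the cutoffs: 256.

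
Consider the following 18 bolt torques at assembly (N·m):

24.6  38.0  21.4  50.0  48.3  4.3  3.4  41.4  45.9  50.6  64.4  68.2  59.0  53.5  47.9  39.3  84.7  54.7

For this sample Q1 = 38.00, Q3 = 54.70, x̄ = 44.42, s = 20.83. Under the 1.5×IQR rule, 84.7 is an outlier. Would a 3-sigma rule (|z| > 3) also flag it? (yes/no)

no

z = (84.7 − 44.42) / 20.83 = 1.93.
|z| = 1.93 ≤ 3.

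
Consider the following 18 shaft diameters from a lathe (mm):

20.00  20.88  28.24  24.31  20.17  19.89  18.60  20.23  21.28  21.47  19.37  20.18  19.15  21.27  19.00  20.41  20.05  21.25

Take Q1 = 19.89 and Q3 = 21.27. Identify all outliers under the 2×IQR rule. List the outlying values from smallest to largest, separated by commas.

24.31, 28.24

IQR = Q3 − Q1 = 21.27 − 19.89 = 1.38.
Lower fence = Q1 − 2·IQR = 19.89 − 2.76 = 17.13.
Upper fence = Q3 + 2·IQR = 21.27 + 2.76 = 24.03.
24.31 > 24.03 → outlier.
28.24 > 24.03 → outlier.
All remaining values lie within [17.13, 24.03].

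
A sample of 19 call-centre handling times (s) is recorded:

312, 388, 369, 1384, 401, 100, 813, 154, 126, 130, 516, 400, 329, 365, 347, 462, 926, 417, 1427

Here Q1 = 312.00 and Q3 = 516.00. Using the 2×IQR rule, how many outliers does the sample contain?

3

IQR = 204.00; fences at 312.00 − 408.00 = -96.00 and 516.00 + 408.00 = 924.00.
Outside the cutoffs: 926, 1384, 1427.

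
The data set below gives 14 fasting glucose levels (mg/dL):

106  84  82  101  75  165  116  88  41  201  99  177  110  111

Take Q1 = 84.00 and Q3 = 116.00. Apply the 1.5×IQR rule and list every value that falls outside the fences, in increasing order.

IQR = Q3 − Q1 = 116.00 − 84.00 = 32.00.
Lower fence = Q1 − 1.5·IQR = 84.00 − 48.00 = 36.00.
Upper fence = Q3 + 1.5·IQR = 116.00 + 48.00 = 164.00.
165 > 164.00 → outlier.
177 > 164.00 → outlier.
201 > 164.00 → outlier.
All remaining values lie within [36.00, 164.00].

165, 177, 201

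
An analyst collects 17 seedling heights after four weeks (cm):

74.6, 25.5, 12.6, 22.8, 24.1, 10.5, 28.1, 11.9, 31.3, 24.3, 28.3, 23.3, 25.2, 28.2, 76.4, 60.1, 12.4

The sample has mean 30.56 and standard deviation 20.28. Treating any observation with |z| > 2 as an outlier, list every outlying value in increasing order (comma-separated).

74.6, 76.4

Cutoffs at x̄ ± 2s: 30.56 ± 2·20.28 = [-10.00, 71.12].
74.6: z = 2.17, |z| > 2 → outlier.
76.4: z = 2.26, |z| > 2 → outlier.
Every other value lies within [-10.00, 71.12].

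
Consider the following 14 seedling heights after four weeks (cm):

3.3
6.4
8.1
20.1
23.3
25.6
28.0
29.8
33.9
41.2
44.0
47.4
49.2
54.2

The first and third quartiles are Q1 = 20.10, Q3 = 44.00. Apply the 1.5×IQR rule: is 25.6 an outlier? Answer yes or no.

IQR = Q3 − Q1 = 44.00 − 20.10 = 23.90.
Lower fence = Q1 − 1.5·IQR = 20.10 − 35.85 = -15.75.
Upper fence = Q3 + 1.5·IQR = 44.00 + 35.85 = 79.85.
25.6 lies within [-15.75, 79.85].

no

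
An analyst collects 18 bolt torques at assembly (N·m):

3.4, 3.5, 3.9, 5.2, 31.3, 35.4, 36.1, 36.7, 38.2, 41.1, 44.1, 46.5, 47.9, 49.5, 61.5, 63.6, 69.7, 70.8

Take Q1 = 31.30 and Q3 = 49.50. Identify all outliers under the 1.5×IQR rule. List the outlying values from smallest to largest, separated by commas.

3.4, 3.5, 3.9

IQR = Q3 − Q1 = 49.50 − 31.30 = 18.20.
Lower fence = Q1 − 1.5·IQR = 31.30 − 27.30 = 4.00.
Upper fence = Q3 + 1.5·IQR = 49.50 + 27.30 = 76.80.
3.4 < 4.00 → outlier.
3.5 < 4.00 → outlier.
3.9 < 4.00 → outlier.
All remaining values lie within [4.00, 76.80].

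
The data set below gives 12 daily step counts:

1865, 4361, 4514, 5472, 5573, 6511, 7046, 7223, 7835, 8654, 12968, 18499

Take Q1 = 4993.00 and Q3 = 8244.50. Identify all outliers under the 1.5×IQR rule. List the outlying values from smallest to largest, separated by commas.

18499

IQR = Q3 − Q1 = 8244.50 − 4993.00 = 3251.50.
Lower fence = Q1 − 1.5·IQR = 4993.00 − 4877.25 = 115.75.
Upper fence = Q3 + 1.5·IQR = 8244.50 + 4877.25 = 13121.75.
18499 > 13121.75 → outlier.
All remaining values lie within [115.75, 13121.75].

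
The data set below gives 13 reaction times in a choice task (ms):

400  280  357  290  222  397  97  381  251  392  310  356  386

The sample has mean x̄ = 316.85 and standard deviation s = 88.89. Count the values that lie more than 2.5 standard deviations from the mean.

Cutoffs: x̄ ± 2.5s = [94.625, 539.075].
Every value lies within the cutoffs.

0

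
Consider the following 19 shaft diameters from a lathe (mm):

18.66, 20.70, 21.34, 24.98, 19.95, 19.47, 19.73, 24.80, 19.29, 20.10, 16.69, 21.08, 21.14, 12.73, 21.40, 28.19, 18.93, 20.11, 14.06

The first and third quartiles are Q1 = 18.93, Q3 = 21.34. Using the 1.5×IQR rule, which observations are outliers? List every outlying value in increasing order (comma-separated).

12.73, 14.06, 24.98, 28.19

IQR = Q3 − Q1 = 21.34 − 18.93 = 2.41.
Lower fence = Q1 − 1.5·IQR = 18.93 − 3.615 = 15.315.
Upper fence = Q3 + 1.5·IQR = 21.34 + 3.615 = 24.955.
12.73 < 15.315 → outlier.
14.06 < 15.315 → outlier.
24.98 > 24.955 → outlier.
28.19 > 24.955 → outlier.
All remaining values lie within [15.315, 24.955].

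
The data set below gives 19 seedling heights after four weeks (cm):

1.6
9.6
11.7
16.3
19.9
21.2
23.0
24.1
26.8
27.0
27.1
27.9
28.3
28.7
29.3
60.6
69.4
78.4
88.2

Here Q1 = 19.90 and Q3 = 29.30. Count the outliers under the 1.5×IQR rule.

IQR = 9.40; fences at 19.90 − 14.10 = 5.80 and 29.30 + 14.10 = 43.40.
Outside the cutoffs: 1.6, 60.6, 69.4, 78.4, 88.2.

5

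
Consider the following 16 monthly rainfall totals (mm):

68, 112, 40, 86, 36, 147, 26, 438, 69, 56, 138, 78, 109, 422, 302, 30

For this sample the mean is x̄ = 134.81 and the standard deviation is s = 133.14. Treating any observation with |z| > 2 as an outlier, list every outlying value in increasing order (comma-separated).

422, 438

Cutoffs at x̄ ± 2s: 134.81 ± 2·133.14 = [-131.47, 401.09].
422: z = 2.16, |z| > 2 → outlier.
438: z = 2.28, |z| > 2 → outlier.
Every other value lies within [-131.47, 401.09].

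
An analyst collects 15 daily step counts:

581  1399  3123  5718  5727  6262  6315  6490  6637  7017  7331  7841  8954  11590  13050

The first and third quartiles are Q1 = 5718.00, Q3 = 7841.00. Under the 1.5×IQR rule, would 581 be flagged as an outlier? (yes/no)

IQR = Q3 − Q1 = 7841.00 − 5718.00 = 2123.00.
Lower fence = Q1 − 1.5·IQR = 5718.00 − 3184.50 = 2533.50.
Upper fence = Q3 + 1.5·IQR = 7841.00 + 3184.50 = 11025.50.
581 lies below the lower fence.

yes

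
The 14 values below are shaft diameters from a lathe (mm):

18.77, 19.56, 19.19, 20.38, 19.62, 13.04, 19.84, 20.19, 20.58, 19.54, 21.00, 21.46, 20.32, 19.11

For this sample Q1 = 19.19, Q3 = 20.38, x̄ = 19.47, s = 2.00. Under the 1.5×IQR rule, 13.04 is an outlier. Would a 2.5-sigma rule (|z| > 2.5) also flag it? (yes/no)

yes

z = (13.04 − 19.47) / 2.00 = -3.22.
|z| = 3.22 > 2.5.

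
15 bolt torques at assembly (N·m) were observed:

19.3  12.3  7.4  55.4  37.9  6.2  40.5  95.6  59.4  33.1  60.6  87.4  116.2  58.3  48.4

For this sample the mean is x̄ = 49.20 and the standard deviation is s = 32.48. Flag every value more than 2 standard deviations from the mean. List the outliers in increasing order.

Cutoffs at x̄ ± 2s: 49.20 ± 2·32.48 = [-15.76, 114.16].
116.2: z = 2.06, |z| > 2 → outlier.
Every other value lies within [-15.76, 114.16].

116.2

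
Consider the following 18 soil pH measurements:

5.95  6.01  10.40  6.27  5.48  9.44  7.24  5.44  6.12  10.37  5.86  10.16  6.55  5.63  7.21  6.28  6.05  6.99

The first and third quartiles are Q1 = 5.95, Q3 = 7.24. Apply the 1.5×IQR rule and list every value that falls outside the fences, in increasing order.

9.44, 10.16, 10.37, 10.40

IQR = Q3 − Q1 = 7.24 − 5.95 = 1.29.
Lower fence = Q1 − 1.5·IQR = 5.95 − 1.935 = 4.015.
Upper fence = Q3 + 1.5·IQR = 7.24 + 1.935 = 9.175.
9.44 > 9.175 → outlier.
10.16 > 9.175 → outlier.
10.37 > 9.175 → outlier.
10.40 > 9.175 → outlier.
All remaining values lie within [4.015, 9.175].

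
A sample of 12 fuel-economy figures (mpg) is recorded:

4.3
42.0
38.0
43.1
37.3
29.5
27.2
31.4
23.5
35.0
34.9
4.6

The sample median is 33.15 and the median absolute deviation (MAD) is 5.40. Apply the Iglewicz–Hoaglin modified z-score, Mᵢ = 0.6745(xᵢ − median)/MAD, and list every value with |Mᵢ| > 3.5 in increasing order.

|Mᵢ| > 3.5 ⇔ |xᵢ − 33.15| > 3.5·5.40/0.6745 = 28.02.
So outliers lie outside [5.13, 61.17].
4.3: M = -3.60 → outlier.
4.6: M = -3.57 → outlier.

4.3, 4.6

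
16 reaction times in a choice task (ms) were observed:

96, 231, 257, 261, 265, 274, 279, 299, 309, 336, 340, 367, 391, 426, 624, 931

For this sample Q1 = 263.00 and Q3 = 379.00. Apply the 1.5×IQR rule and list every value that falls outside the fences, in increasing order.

624, 931

IQR = Q3 − Q1 = 379.00 − 263.00 = 116.00.
Lower fence = Q1 − 1.5·IQR = 263.00 − 174.00 = 89.00.
Upper fence = Q3 + 1.5·IQR = 379.00 + 174.00 = 553.00.
624 > 553.00 → outlier.
931 > 553.00 → outlier.
All remaining values lie within [89.00, 553.00].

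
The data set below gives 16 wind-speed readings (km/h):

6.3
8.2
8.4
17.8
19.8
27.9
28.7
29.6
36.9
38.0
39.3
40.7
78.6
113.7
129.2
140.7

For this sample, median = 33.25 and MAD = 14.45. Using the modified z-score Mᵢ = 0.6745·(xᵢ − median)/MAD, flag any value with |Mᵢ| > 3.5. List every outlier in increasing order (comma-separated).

113.7, 129.2, 140.7

|Mᵢ| > 3.5 ⇔ |xᵢ − 33.25| > 3.5·14.45/0.6745 = 74.98.
So outliers lie outside [-41.73, 108.23].
113.7: M = 3.76 → outlier.
129.2: M = 4.48 → outlier.
140.7: M = 5.02 → outlier.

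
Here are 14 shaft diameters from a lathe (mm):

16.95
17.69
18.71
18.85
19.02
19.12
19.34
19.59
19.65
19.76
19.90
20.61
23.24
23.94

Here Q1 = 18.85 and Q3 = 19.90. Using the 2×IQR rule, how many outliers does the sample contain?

2

IQR = 1.05; fences at 18.85 − 2.10 = 16.75 and 19.90 + 2.10 = 22.00.
Outside the cutoffs: 23.24, 23.94.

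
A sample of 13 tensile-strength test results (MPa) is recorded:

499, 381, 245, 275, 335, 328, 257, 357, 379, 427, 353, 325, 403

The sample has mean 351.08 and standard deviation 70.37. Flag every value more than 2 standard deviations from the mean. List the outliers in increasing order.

Cutoffs at x̄ ± 2s: 351.08 ± 2·70.37 = [210.34, 491.82].
499: z = 2.10, |z| > 2 → outlier.
Every other value lies within [210.34, 491.82].

499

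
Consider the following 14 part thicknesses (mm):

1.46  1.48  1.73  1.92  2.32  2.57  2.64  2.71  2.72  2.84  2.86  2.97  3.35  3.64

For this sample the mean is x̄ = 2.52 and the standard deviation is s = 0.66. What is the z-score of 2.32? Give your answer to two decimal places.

z = (2.32 − 2.52) / 0.66 = -0.30.

-0.30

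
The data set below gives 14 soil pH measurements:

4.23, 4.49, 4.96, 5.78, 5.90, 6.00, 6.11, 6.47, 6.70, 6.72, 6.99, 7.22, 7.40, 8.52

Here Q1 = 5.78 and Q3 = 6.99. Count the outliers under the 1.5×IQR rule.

0

IQR = 1.21; fences at 5.78 − 1.815 = 3.965 and 6.99 + 1.815 = 8.805.
Every value lies within the cutoffs.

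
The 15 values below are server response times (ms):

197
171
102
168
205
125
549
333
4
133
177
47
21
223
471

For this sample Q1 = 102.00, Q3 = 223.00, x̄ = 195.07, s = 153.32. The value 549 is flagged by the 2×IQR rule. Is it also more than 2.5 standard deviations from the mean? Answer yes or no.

z = (549 − 195.07) / 153.32 = 2.31.
|z| = 2.31 ≤ 2.5.

no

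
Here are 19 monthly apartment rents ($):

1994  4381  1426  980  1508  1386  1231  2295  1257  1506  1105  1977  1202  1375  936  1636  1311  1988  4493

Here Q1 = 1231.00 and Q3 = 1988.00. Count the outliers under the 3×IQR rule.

IQR = 757.00; fences at 1231.00 − 2271.00 = -1040.00 and 1988.00 + 2271.00 = 4259.00.
Outside the cutoffs: 4381, 4493.

2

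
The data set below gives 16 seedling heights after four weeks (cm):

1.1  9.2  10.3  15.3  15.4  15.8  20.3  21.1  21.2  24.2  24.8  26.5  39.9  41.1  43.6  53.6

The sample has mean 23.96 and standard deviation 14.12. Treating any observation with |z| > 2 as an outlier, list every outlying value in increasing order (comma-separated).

53.6

Cutoffs at x̄ ± 2s: 23.96 ± 2·14.12 = [-4.28, 52.20].
53.6: z = 2.10, |z| > 2 → outlier.
Every other value lies within [-4.28, 52.20].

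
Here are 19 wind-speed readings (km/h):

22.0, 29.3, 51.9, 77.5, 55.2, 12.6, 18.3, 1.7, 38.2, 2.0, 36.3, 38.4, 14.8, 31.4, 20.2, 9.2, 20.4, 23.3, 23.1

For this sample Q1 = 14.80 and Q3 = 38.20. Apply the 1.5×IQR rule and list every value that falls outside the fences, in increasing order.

IQR = Q3 − Q1 = 38.20 − 14.80 = 23.40.
Lower fence = Q1 − 1.5·IQR = 14.80 − 35.10 = -20.30.
Upper fence = Q3 + 1.5·IQR = 38.20 + 35.10 = 73.30.
77.5 > 73.30 → outlier.
All remaining values lie within [-20.30, 73.30].

77.5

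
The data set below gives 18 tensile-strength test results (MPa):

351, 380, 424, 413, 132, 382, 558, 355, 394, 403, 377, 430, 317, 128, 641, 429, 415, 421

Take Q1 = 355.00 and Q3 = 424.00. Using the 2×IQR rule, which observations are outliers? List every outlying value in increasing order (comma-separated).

IQR = Q3 − Q1 = 424.00 − 355.00 = 69.00.
Lower fence = Q1 − 2·IQR = 355.00 − 138.00 = 217.00.
Upper fence = Q3 + 2·IQR = 424.00 + 138.00 = 562.00.
128 < 217.00 → outlier.
132 < 217.00 → outlier.
641 > 562.00 → outlier.
All remaining values lie within [217.00, 562.00].

128, 132, 641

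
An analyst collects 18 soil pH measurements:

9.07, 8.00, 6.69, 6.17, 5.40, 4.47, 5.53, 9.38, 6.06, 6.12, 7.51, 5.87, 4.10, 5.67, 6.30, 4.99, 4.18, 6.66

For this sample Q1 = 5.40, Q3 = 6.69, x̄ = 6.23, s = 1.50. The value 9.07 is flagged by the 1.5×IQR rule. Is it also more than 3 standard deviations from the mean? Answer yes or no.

no

z = (9.07 − 6.23) / 1.50 = 1.89.
|z| = 1.89 ≤ 3.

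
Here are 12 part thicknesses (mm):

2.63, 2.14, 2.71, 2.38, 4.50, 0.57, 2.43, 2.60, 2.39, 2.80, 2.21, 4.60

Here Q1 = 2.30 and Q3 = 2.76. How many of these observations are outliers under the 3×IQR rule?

IQR = 0.46; fences at 2.30 − 1.38 = 0.92 and 2.76 + 1.38 = 4.14.
Outside the cutoffs: 0.57, 4.50, 4.60.

3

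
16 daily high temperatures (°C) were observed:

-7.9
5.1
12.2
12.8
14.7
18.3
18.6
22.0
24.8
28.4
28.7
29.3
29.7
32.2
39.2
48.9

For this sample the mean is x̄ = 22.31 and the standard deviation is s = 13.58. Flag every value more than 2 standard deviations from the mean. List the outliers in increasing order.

-7.9

Cutoffs at x̄ ± 2s: 22.31 ± 2·13.58 = [-4.85, 49.47].
-7.9: z = -2.22, |z| > 2 → outlier.
Every other value lies within [-4.85, 49.47].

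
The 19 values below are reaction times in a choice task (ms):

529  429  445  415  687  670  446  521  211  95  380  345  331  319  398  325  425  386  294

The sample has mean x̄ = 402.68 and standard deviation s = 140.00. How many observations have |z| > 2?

2

Cutoffs: x̄ ± 2s = [122.68, 682.68].
Outside the cutoffs: 95, 687.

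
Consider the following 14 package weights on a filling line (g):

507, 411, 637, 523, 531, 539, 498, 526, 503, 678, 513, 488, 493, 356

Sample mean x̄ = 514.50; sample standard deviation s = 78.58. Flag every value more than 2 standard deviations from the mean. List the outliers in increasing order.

Cutoffs at x̄ ± 2s: 514.50 ± 2·78.58 = [357.34, 671.66].
356: z = -2.02, |z| > 2 → outlier.
678: z = 2.08, |z| > 2 → outlier.
Every other value lies within [357.34, 671.66].

356, 678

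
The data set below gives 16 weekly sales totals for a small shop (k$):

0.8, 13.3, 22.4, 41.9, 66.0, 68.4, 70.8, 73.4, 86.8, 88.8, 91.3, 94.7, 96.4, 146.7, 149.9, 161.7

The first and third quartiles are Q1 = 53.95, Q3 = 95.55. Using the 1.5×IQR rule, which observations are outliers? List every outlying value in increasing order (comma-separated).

161.7

IQR = Q3 − Q1 = 95.55 − 53.95 = 41.60.
Lower fence = Q1 − 1.5·IQR = 53.95 − 62.40 = -8.45.
Upper fence = Q3 + 1.5·IQR = 95.55 + 62.40 = 157.95.
161.7 > 157.95 → outlier.
All remaining values lie within [-8.45, 157.95].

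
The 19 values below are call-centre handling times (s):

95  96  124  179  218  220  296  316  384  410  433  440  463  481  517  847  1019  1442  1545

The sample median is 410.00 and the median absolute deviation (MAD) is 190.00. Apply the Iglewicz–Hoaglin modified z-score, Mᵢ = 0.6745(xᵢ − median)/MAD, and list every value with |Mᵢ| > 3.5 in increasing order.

1442, 1545

|Mᵢ| > 3.5 ⇔ |xᵢ − 410.00| > 3.5·190.00/0.6745 = 985.92.
So outliers lie outside [-575.92, 1395.92].
1442: M = 3.66 → outlier.
1545: M = 4.03 → outlier.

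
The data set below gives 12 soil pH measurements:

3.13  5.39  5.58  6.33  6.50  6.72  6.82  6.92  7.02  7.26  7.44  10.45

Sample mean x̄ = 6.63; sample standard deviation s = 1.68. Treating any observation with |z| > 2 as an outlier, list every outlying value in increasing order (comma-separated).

3.13, 10.45

Cutoffs at x̄ ± 2s: 6.63 ± 2·1.68 = [3.27, 9.99].
3.13: z = -2.08, |z| > 2 → outlier.
10.45: z = 2.27, |z| > 2 → outlier.
Every other value lies within [3.27, 9.99].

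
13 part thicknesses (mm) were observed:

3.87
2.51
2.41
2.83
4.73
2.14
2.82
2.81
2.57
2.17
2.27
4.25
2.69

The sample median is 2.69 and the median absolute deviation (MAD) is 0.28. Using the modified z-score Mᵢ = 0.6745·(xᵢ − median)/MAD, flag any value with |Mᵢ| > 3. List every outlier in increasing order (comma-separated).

4.25, 4.73

|Mᵢ| > 3 ⇔ |xᵢ − 2.69| > 3·0.28/0.6745 = 1.25.
So outliers lie outside [1.44, 3.94].
4.25: M = 3.76 → outlier.
4.73: M = 4.91 → outlier.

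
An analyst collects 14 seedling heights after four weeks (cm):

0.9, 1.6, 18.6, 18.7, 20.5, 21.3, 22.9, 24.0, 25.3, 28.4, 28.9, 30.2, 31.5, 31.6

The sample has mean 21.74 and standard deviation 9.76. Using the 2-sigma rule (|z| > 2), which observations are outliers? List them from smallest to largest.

0.9, 1.6

Cutoffs at x̄ ± 2s: 21.74 ± 2·9.76 = [2.22, 41.26].
0.9: z = -2.14, |z| > 2 → outlier.
1.6: z = -2.06, |z| > 2 → outlier.
Every other value lies within [2.22, 41.26].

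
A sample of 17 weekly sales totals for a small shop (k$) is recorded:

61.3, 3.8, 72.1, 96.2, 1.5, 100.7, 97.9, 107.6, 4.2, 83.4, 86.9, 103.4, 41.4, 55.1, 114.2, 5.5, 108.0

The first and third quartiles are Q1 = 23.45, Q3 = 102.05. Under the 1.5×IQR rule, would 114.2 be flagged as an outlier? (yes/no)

no

IQR = Q3 − Q1 = 102.05 − 23.45 = 78.60.
Lower fence = Q1 − 1.5·IQR = 23.45 − 117.90 = -94.45.
Upper fence = Q3 + 1.5·IQR = 102.05 + 117.90 = 219.95.
114.2 lies within [-94.45, 219.95].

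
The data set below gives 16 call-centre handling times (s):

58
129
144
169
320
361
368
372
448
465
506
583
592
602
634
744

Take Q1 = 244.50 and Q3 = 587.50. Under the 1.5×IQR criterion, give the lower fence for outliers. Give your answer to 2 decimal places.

-270.00

IQR = Q3 − Q1 = 587.50 − 244.50 = 343.00.
Lower fence = Q1 − 1.5·IQR = 244.50 − 514.50 = -270.00.
Upper fence = Q3 + 1.5·IQR = 587.50 + 514.50 = 1102.00.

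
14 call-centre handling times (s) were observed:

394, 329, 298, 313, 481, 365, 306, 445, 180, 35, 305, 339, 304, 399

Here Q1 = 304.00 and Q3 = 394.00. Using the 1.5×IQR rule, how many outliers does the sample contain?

1

IQR = 90.00; fences at 304.00 − 135.00 = 169.00 and 394.00 + 135.00 = 529.00.
Outside the cutoffs: 35.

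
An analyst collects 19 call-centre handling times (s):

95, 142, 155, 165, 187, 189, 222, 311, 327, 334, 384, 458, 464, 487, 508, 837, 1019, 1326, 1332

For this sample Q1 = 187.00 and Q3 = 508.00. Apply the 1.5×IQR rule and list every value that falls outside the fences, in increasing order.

1019, 1326, 1332

IQR = Q3 − Q1 = 508.00 − 187.00 = 321.00.
Lower fence = Q1 − 1.5·IQR = 187.00 − 481.50 = -294.50.
Upper fence = Q3 + 1.5·IQR = 508.00 + 481.50 = 989.50.
1019 > 989.50 → outlier.
1326 > 989.50 → outlier.
1332 > 989.50 → outlier.
All remaining values lie within [-294.50, 989.50].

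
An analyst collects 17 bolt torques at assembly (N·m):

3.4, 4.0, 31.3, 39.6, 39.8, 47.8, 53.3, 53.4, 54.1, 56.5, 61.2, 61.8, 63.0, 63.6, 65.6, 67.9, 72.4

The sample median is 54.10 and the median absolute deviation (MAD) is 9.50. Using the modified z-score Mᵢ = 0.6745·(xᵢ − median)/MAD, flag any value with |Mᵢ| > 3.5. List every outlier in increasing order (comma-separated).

3.4, 4.0

|Mᵢ| > 3.5 ⇔ |xᵢ − 54.10| > 3.5·9.50/0.6745 = 49.30.
So outliers lie outside [4.80, 103.40].
3.4: M = -3.60 → outlier.
4.0: M = -3.56 → outlier.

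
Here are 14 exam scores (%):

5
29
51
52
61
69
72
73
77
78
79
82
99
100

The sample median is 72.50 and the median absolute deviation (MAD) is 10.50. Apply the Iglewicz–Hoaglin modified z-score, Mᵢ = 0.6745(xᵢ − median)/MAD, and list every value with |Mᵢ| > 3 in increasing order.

|Mᵢ| > 3 ⇔ |xᵢ − 72.50| > 3·10.50/0.6745 = 46.70.
So outliers lie outside [25.80, 119.20].
5: M = -4.34 → outlier.

5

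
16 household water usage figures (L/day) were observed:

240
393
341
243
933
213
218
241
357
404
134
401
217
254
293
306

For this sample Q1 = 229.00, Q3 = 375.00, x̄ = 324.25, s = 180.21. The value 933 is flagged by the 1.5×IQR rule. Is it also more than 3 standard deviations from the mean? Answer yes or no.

yes

z = (933 − 324.25) / 180.21 = 3.38.
|z| = 3.38 > 3.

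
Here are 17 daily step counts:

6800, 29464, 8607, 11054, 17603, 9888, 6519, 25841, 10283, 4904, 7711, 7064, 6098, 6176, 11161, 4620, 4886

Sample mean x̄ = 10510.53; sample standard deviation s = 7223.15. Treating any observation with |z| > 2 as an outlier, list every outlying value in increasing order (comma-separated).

Cutoffs at x̄ ± 2s: 10510.53 ± 2·7223.15 = [-3935.77, 24956.83].
25841: z = 2.12, |z| > 2 → outlier.
29464: z = 2.62, |z| > 2 → outlier.
Every other value lies within [-3935.77, 24956.83].

25841, 29464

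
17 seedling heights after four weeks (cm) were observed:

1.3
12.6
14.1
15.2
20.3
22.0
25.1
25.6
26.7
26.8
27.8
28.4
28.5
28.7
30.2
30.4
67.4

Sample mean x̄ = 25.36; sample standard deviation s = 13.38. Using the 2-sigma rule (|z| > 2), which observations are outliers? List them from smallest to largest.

67.4

Cutoffs at x̄ ± 2s: 25.36 ± 2·13.38 = [-1.40, 52.12].
67.4: z = 3.14, |z| > 2 → outlier.
Every other value lies within [-1.40, 52.12].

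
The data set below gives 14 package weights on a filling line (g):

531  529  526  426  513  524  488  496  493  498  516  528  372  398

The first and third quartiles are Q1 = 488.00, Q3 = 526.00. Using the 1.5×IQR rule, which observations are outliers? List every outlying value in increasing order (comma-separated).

IQR = Q3 − Q1 = 526.00 − 488.00 = 38.00.
Lower fence = Q1 − 1.5·IQR = 488.00 − 57.00 = 431.00.
Upper fence = Q3 + 1.5·IQR = 526.00 + 57.00 = 583.00.
372 < 431.00 → outlier.
398 < 431.00 → outlier.
426 < 431.00 → outlier.
All remaining values lie within [431.00, 583.00].

372, 398, 426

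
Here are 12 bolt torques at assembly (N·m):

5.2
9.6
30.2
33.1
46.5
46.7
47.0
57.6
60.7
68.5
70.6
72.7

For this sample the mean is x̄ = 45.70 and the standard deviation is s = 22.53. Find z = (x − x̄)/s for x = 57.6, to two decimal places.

0.53

z = (57.6 − 45.70) / 22.53 = 0.53.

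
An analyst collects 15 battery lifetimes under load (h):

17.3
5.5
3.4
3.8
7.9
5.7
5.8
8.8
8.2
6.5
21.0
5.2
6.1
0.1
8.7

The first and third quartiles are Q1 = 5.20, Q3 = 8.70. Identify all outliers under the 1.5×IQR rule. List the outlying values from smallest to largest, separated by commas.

IQR = Q3 − Q1 = 8.70 − 5.20 = 3.50.
Lower fence = Q1 − 1.5·IQR = 5.20 − 5.25 = -0.05.
Upper fence = Q3 + 1.5·IQR = 8.70 + 5.25 = 13.95.
17.3 > 13.95 → outlier.
21.0 > 13.95 → outlier.
All remaining values lie within [-0.05, 13.95].

17.3, 21.0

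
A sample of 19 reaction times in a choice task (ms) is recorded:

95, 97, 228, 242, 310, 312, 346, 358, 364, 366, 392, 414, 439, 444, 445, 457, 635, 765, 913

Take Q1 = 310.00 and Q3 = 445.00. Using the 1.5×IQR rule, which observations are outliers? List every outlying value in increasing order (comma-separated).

IQR = Q3 − Q1 = 445.00 − 310.00 = 135.00.
Lower fence = Q1 − 1.5·IQR = 310.00 − 202.50 = 107.50.
Upper fence = Q3 + 1.5·IQR = 445.00 + 202.50 = 647.50.
95 < 107.50 → outlier.
97 < 107.50 → outlier.
765 > 647.50 → outlier.
913 > 647.50 → outlier.
All remaining values lie within [107.50, 647.50].

95, 97, 765, 913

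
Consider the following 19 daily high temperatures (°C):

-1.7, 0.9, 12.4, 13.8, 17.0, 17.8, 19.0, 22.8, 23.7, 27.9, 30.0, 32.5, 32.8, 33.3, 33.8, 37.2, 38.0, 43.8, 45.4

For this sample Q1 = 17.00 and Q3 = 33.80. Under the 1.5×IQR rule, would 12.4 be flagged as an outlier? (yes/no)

IQR = Q3 − Q1 = 33.80 − 17.00 = 16.80.
Lower fence = Q1 − 1.5·IQR = 17.00 − 25.20 = -8.20.
Upper fence = Q3 + 1.5·IQR = 33.80 + 25.20 = 59.00.
12.4 lies within [-8.20, 59.00].

no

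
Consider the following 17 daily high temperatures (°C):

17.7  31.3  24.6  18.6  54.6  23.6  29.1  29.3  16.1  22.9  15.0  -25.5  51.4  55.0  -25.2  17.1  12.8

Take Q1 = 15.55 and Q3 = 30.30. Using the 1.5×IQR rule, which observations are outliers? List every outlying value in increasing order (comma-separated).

IQR = Q3 − Q1 = 30.30 − 15.55 = 14.75.
Lower fence = Q1 − 1.5·IQR = 15.55 − 22.125 = -6.575.
Upper fence = Q3 + 1.5·IQR = 30.30 + 22.125 = 52.425.
-25.5 < -6.575 → outlier.
-25.2 < -6.575 → outlier.
54.6 > 52.425 → outlier.
55.0 > 52.425 → outlier.
All remaining values lie within [-6.575, 52.425].

-25.5, -25.2, 54.6, 55.0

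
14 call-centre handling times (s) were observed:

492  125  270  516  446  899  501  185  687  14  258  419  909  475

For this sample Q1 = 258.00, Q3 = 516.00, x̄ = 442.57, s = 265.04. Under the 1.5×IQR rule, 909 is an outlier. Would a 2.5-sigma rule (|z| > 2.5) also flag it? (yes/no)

z = (909 − 442.57) / 265.04 = 1.76.
|z| = 1.76 ≤ 2.5.

no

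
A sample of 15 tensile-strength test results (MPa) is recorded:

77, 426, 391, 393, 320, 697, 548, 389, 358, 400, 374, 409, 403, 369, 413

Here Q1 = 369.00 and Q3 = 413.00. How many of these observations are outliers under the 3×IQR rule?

3

IQR = 44.00; fences at 369.00 − 132.00 = 237.00 and 413.00 + 132.00 = 545.00.
Outside the cutoffs: 77, 548, 697.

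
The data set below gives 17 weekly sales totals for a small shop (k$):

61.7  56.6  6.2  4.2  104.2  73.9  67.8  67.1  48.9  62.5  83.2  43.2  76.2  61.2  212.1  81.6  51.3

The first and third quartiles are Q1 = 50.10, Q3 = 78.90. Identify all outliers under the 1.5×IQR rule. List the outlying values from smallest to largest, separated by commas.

IQR = Q3 − Q1 = 78.90 − 50.10 = 28.80.
Lower fence = Q1 − 1.5·IQR = 50.10 − 43.20 = 6.90.
Upper fence = Q3 + 1.5·IQR = 78.90 + 43.20 = 122.10.
4.2 < 6.90 → outlier.
6.2 < 6.90 → outlier.
212.1 > 122.10 → outlier.
All remaining values lie within [6.90, 122.10].

4.2, 6.2, 212.1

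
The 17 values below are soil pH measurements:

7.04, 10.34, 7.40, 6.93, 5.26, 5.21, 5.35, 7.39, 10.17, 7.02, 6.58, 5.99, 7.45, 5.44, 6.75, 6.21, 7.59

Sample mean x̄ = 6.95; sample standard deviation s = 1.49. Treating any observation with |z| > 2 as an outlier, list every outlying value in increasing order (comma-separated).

10.17, 10.34

Cutoffs at x̄ ± 2s: 6.95 ± 2·1.49 = [3.97, 9.93].
10.17: z = 2.16, |z| > 2 → outlier.
10.34: z = 2.28, |z| > 2 → outlier.
Every other value lies within [3.97, 9.93].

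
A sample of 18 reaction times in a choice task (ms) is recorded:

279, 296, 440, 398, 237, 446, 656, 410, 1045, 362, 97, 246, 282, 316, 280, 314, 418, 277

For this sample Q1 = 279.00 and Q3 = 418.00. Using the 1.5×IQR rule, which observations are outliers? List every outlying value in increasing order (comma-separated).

IQR = Q3 − Q1 = 418.00 − 279.00 = 139.00.
Lower fence = Q1 − 1.5·IQR = 279.00 − 208.50 = 70.50.
Upper fence = Q3 + 1.5·IQR = 418.00 + 208.50 = 626.50.
656 > 626.50 → outlier.
1045 > 626.50 → outlier.
All remaining values lie within [70.50, 626.50].

656, 1045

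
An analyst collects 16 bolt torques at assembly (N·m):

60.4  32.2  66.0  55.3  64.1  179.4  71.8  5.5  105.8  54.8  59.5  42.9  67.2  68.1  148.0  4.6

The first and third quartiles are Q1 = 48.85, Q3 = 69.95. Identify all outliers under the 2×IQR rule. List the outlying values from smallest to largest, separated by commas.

IQR = Q3 − Q1 = 69.95 − 48.85 = 21.10.
Lower fence = Q1 − 2·IQR = 48.85 − 42.20 = 6.65.
Upper fence = Q3 + 2·IQR = 69.95 + 42.20 = 112.15.
4.6 < 6.65 → outlier.
5.5 < 6.65 → outlier.
148.0 > 112.15 → outlier.
179.4 > 112.15 → outlier.
All remaining values lie within [6.65, 112.15].

4.6, 5.5, 148.0, 179.4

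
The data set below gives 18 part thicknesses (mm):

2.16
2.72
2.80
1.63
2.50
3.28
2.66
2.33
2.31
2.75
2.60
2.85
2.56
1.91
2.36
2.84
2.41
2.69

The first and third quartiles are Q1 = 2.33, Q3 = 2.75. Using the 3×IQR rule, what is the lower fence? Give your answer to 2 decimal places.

IQR = Q3 − Q1 = 2.75 − 2.33 = 0.42.
Lower fence = Q1 − 3·IQR = 2.33 − 1.26 = 1.07.
Upper fence = Q3 + 3·IQR = 2.75 + 1.26 = 4.01.

1.07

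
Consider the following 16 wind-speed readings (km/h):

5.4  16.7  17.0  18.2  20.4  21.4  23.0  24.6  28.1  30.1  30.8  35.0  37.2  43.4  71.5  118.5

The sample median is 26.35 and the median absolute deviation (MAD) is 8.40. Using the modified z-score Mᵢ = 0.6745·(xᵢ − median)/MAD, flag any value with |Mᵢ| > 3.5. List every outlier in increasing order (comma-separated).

71.5, 118.5

|Mᵢ| > 3.5 ⇔ |xᵢ − 26.35| > 3.5·8.40/0.6745 = 43.59.
So outliers lie outside [-17.24, 69.94].
71.5: M = 3.63 → outlier.
118.5: M = 7.40 → outlier.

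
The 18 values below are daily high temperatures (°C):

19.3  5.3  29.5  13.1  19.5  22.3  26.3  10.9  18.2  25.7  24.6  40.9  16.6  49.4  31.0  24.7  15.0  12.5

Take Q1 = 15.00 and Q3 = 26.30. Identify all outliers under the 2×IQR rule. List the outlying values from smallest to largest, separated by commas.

49.4

IQR = Q3 − Q1 = 26.30 − 15.00 = 11.30.
Lower fence = Q1 − 2·IQR = 15.00 − 22.60 = -7.60.
Upper fence = Q3 + 2·IQR = 26.30 + 22.60 = 48.90.
49.4 > 48.90 → outlier.
All remaining values lie within [-7.60, 48.90].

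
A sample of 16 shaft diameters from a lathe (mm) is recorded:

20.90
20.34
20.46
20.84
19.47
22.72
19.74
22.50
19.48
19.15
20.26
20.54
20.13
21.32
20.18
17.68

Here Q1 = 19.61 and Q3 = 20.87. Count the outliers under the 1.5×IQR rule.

1

IQR = 1.26; fences at 19.61 − 1.89 = 17.72 and 20.87 + 1.89 = 22.76.
Outside the cutoffs: 17.68.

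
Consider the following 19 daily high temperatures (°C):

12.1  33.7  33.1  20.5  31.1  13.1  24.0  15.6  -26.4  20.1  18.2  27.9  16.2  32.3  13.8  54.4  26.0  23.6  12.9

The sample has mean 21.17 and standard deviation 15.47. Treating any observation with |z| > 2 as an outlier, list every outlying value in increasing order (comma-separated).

-26.4, 54.4

Cutoffs at x̄ ± 2s: 21.17 ± 2·15.47 = [-9.77, 52.11].
-26.4: z = -3.07, |z| > 2 → outlier.
54.4: z = 2.15, |z| > 2 → outlier.
Every other value lies within [-9.77, 52.11].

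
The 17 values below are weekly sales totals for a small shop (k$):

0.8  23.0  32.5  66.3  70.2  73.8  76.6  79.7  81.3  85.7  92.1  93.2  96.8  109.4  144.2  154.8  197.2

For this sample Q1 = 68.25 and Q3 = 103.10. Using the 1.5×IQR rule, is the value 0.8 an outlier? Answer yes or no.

IQR = Q3 − Q1 = 103.10 − 68.25 = 34.85.
Lower fence = Q1 − 1.5·IQR = 68.25 − 52.275 = 15.975.
Upper fence = Q3 + 1.5·IQR = 103.10 + 52.275 = 155.375.
0.8 lies below the lower fence.

yes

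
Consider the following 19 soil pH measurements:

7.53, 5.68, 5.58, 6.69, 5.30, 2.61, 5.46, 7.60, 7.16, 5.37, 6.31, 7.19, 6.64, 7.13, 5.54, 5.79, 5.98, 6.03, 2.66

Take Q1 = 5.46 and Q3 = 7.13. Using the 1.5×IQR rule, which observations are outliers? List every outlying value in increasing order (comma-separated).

2.61, 2.66

IQR = Q3 − Q1 = 7.13 − 5.46 = 1.67.
Lower fence = Q1 − 1.5·IQR = 5.46 − 2.505 = 2.955.
Upper fence = Q3 + 1.5·IQR = 7.13 + 2.505 = 9.635.
2.61 < 2.955 → outlier.
2.66 < 2.955 → outlier.
All remaining values lie within [2.955, 9.635].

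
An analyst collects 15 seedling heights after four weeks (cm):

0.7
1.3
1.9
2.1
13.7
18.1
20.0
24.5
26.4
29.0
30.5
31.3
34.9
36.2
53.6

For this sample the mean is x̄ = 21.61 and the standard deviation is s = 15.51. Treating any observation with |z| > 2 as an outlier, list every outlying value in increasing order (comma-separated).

Cutoffs at x̄ ± 2s: 21.61 ± 2·15.51 = [-9.41, 52.63].
53.6: z = 2.06, |z| > 2 → outlier.
Every other value lies within [-9.41, 52.63].

53.6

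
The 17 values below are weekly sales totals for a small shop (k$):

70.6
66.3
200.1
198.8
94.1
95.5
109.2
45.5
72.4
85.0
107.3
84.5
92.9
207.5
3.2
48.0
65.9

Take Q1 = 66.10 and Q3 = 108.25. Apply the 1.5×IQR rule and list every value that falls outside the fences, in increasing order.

198.8, 200.1, 207.5

IQR = Q3 − Q1 = 108.25 − 66.10 = 42.15.
Lower fence = Q1 − 1.5·IQR = 66.10 − 63.225 = 2.875.
Upper fence = Q3 + 1.5·IQR = 108.25 + 63.225 = 171.475.
198.8 > 171.475 → outlier.
200.1 > 171.475 → outlier.
207.5 > 171.475 → outlier.
All remaining values lie within [2.875, 171.475].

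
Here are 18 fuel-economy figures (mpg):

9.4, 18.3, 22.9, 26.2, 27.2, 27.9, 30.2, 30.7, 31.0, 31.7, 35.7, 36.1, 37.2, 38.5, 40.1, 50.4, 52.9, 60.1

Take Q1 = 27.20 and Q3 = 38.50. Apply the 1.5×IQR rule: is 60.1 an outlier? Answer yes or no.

yes

IQR = Q3 − Q1 = 38.50 − 27.20 = 11.30.
Lower fence = Q1 − 1.5·IQR = 27.20 − 16.95 = 10.25.
Upper fence = Q3 + 1.5·IQR = 38.50 + 16.95 = 55.45.
60.1 lies above the upper fence.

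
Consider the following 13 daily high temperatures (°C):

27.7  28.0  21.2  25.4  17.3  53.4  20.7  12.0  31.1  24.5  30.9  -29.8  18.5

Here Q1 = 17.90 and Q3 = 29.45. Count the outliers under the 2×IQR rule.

IQR = 11.55; fences at 17.90 − 23.10 = -5.20 and 29.45 + 23.10 = 52.55.
Outside the cutoffs: -29.8, 53.4.

2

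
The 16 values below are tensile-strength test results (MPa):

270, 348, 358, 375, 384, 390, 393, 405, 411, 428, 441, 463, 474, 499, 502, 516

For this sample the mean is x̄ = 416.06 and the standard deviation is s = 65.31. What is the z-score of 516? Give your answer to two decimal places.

z = (516 − 416.06) / 65.31 = 1.53.

1.53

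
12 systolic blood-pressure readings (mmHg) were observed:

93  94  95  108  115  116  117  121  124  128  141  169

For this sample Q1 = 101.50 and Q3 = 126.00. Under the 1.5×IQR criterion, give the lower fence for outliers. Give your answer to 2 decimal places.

64.75

IQR = Q3 − Q1 = 126.00 − 101.50 = 24.50.
Lower fence = Q1 − 1.5·IQR = 101.50 − 36.75 = 64.75.
Upper fence = Q3 + 1.5·IQR = 126.00 + 36.75 = 162.75.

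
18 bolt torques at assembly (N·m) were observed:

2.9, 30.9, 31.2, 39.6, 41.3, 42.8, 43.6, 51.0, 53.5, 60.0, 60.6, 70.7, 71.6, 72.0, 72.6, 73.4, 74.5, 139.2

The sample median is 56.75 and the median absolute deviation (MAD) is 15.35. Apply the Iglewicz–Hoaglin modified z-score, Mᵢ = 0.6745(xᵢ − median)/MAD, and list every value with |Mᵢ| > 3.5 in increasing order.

|Mᵢ| > 3.5 ⇔ |xᵢ − 56.75| > 3.5·15.35/0.6745 = 79.65.
So outliers lie outside [-22.90, 136.40].
139.2: M = 3.62 → outlier.

139.2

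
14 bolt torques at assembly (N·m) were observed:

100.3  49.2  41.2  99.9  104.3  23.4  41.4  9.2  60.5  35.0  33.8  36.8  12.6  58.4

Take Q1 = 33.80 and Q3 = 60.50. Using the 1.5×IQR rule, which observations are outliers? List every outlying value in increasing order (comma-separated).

IQR = Q3 − Q1 = 60.50 − 33.80 = 26.70.
Lower fence = Q1 − 1.5·IQR = 33.80 − 40.05 = -6.25.
Upper fence = Q3 + 1.5·IQR = 60.50 + 40.05 = 100.55.
104.3 > 100.55 → outlier.
All remaining values lie within [-6.25, 100.55].

104.3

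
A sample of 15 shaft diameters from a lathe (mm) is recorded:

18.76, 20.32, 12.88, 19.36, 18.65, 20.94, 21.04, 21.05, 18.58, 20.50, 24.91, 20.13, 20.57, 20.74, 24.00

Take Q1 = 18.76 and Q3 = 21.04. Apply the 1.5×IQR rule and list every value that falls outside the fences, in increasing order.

IQR = Q3 − Q1 = 21.04 − 18.76 = 2.28.
Lower fence = Q1 − 1.5·IQR = 18.76 − 3.42 = 15.34.
Upper fence = Q3 + 1.5·IQR = 21.04 + 3.42 = 24.46.
12.88 < 15.34 → outlier.
24.91 > 24.46 → outlier.
All remaining values lie within [15.34, 24.46].

12.88, 24.91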